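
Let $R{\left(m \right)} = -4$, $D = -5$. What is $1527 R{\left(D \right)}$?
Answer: $-6108$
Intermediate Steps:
$1527 R{\left(D \right)} = 1527 \left(-4\right) = -6108$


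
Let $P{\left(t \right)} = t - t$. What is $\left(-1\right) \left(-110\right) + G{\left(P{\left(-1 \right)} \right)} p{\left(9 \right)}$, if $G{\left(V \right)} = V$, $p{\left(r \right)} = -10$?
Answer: $110$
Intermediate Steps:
$P{\left(t \right)} = 0$
$\left(-1\right) \left(-110\right) + G{\left(P{\left(-1 \right)} \right)} p{\left(9 \right)} = \left(-1\right) \left(-110\right) + 0 \left(-10\right) = 110 + 0 = 110$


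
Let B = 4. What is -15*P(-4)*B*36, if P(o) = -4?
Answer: 8640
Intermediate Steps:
-15*P(-4)*B*36 = -(-60)*4*36 = -15*(-16)*36 = 240*36 = 8640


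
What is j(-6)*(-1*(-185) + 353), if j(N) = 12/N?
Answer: -1076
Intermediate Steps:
j(-6)*(-1*(-185) + 353) = (12/(-6))*(-1*(-185) + 353) = (12*(-⅙))*(185 + 353) = -2*538 = -1076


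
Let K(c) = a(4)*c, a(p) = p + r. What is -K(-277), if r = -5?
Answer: -277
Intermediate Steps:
a(p) = -5 + p (a(p) = p - 5 = -5 + p)
K(c) = -c (K(c) = (-5 + 4)*c = -c)
-K(-277) = -(-1)*(-277) = -1*277 = -277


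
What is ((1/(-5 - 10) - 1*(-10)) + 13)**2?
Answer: 118336/225 ≈ 525.94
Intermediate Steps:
((1/(-5 - 10) - 1*(-10)) + 13)**2 = ((1/(-15) + 10) + 13)**2 = ((-1/15 + 10) + 13)**2 = (149/15 + 13)**2 = (344/15)**2 = 118336/225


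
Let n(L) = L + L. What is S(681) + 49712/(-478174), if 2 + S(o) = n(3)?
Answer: 931492/239087 ≈ 3.8960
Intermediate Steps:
n(L) = 2*L
S(o) = 4 (S(o) = -2 + 2*3 = -2 + 6 = 4)
S(681) + 49712/(-478174) = 4 + 49712/(-478174) = 4 + 49712*(-1/478174) = 4 - 24856/239087 = 931492/239087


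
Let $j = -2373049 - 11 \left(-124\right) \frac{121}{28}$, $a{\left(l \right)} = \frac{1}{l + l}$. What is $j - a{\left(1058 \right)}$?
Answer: $- \frac{35062293519}{14812} \approx -2.3672 \cdot 10^{6}$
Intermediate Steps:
$a{\left(l \right)} = \frac{1}{2 l}$
$j = - \frac{16570082}{7}$ ($j = -2373049 - - 1364 \cdot 121 \cdot \frac{1}{28} = -2373049 - \left(-1364\right) \frac{121}{28} = -2373049 - - \frac{41261}{7} = -2373049 + \frac{41261}{7} = - \frac{16570082}{7} \approx -2.3672 \cdot 10^{6}$)
$j - a{\left(1058 \right)} = - \frac{16570082}{7} - \frac{1}{2 \cdot 1058} = - \frac{16570082}{7} - \frac{1}{2} \cdot \frac{1}{1058} = - \frac{16570082}{7} - \frac{1}{2116} = - \frac{35062293519}{14812}$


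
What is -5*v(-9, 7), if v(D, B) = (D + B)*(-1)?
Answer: -10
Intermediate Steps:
v(D, B) = -B - D (v(D, B) = (B + D)*(-1) = -B - D)
-5*v(-9, 7) = -5*(-1*7 - 1*(-9)) = -5*(-7 + 9) = -5*2 = -10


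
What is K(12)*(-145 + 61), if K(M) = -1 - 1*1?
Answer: 168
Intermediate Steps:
K(M) = -2 (K(M) = -1 - 1 = -2)
K(12)*(-145 + 61) = -2*(-145 + 61) = -2*(-84) = 168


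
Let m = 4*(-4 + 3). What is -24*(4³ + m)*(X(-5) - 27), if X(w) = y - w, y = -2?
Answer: 34560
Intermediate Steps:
m = -4 (m = 4*(-1) = -4)
X(w) = -2 - w
-24*(4³ + m)*(X(-5) - 27) = -24*(4³ - 4)*((-2 - 1*(-5)) - 27) = -24*(64 - 4)*((-2 + 5) - 27) = -1440*(3 - 27) = -1440*(-24) = -24*(-1440) = 34560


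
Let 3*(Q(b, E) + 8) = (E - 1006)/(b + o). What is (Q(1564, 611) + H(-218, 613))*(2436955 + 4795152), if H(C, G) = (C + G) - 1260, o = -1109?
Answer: -1724192165656/273 ≈ -6.3157e+9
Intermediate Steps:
H(C, G) = -1260 + C + G
Q(b, E) = -8 + (-1006 + E)/(3*(-1109 + b)) (Q(b, E) = -8 + ((E - 1006)/(b - 1109))/3 = -8 + ((-1006 + E)/(-1109 + b))/3 = -8 + (-1006 + E)/(3*(-1109 + b)))
(Q(1564, 611) + H(-218, 613))*(2436955 + 4795152) = ((25610 + 611 - 24*1564)/(3*(-1109 + 1564)) + (-1260 - 218 + 613))*(2436955 + 4795152) = ((⅓)*(25610 + 611 - 37536)/455 - 865)*7232107 = ((⅓)*(1/455)*(-11315) - 865)*7232107 = (-2263/273 - 865)*7232107 = -238408/273*7232107 = -1724192165656/273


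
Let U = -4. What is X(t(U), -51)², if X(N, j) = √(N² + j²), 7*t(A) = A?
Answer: 127465/49 ≈ 2601.3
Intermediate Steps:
t(A) = A/7
X(t(U), -51)² = (√(((⅐)*(-4))² + (-51)²))² = (√((-4/7)² + 2601))² = (√(16/49 + 2601))² = (√(127465/49))² = (√127465/7)² = 127465/49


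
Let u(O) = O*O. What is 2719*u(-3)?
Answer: 24471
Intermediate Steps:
u(O) = O**2
2719*u(-3) = 2719*(-3)**2 = 2719*9 = 24471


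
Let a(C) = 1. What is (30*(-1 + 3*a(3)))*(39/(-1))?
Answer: -2340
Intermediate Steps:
(30*(-1 + 3*a(3)))*(39/(-1)) = (30*(-1 + 3*1))*(39/(-1)) = (30*(-1 + 3))*(39*(-1)) = (30*2)*(-39) = 60*(-39) = -2340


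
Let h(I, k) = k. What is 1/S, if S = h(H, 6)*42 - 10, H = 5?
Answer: 1/242 ≈ 0.0041322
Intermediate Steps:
S = 242 (S = 6*42 - 10 = 252 - 10 = 242)
1/S = 1/242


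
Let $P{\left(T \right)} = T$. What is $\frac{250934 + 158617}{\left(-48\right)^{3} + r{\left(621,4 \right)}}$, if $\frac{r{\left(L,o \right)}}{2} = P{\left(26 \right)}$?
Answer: $- \frac{409551}{110540} \approx -3.705$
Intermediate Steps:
$r{\left(L,o \right)} = 52$ ($r{\left(L,o \right)} = 2 \cdot 26 = 52$)
$\frac{250934 + 158617}{\left(-48\right)^{3} + r{\left(621,4 \right)}} = \frac{250934 + 158617}{\left(-48\right)^{3} + 52} = \frac{409551}{-110592 + 52} = \frac{409551}{-110540} = 409551 \left(- \frac{1}{110540}\right) = - \frac{409551}{110540}$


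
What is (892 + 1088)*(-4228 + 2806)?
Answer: -2815560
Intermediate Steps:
(892 + 1088)*(-4228 + 2806) = 1980*(-1422) = -2815560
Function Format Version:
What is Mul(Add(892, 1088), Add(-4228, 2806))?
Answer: -2815560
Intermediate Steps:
Mul(Add(892, 1088), Add(-4228, 2806)) = Mul(1980, -1422) = -2815560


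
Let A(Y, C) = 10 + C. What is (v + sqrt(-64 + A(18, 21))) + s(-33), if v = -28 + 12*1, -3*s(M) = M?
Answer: -5 + I*sqrt(33) ≈ -5.0 + 5.7446*I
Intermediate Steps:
s(M) = -M/3
v = -16 (v = -28 + 12 = -16)
(v + sqrt(-64 + A(18, 21))) + s(-33) = (-16 + sqrt(-64 + (10 + 21))) - 1/3*(-33) = (-16 + sqrt(-64 + 31)) + 11 = (-16 + sqrt(-33)) + 11 = (-16 + I*sqrt(33)) + 11 = -5 + I*sqrt(33)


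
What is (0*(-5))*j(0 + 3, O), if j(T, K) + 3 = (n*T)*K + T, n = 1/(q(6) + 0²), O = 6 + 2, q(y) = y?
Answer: 0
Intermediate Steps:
O = 8
n = ⅙ (n = 1/(6 + 0²) = 1/(6 + 0) = 1/6 = ⅙ ≈ 0.16667)
j(T, K) = -3 + T + K*T/6 (j(T, K) = -3 + ((T/6)*K + T) = -3 + (K*T/6 + T) = -3 + (T + K*T/6) = -3 + T + K*T/6)
(0*(-5))*j(0 + 3, O) = (0*(-5))*(-3 + (0 + 3) + (⅙)*8*(0 + 3)) = 0*(-3 + 3 + (⅙)*8*3) = 0*(-3 + 3 + 4) = 0*4 = 0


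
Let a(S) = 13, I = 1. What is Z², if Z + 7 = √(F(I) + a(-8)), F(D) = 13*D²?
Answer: (7 - √26)² ≈ 3.6137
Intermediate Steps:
Z = -7 + √26 (Z = -7 + √(13*1² + 13) = -7 + √(13*1 + 13) = -7 + √(13 + 13) = -7 + √26 ≈ -1.9010)
Z² = (-7 + √26)²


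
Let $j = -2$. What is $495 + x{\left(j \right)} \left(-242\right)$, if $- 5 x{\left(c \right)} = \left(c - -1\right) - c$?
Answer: $\frac{2717}{5} \approx 543.4$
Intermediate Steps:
$x{\left(c \right)} = - \frac{1}{5}$ ($x{\left(c \right)} = - \frac{\left(c - -1\right) - c}{5} = - \frac{\left(c + 1\right) - c}{5} = - \frac{\left(1 + c\right) - c}{5} = \left(- \frac{1}{5}\right) 1 = - \frac{1}{5}$)
$495 + x{\left(j \right)} \left(-242\right) = 495 - - \frac{242}{5} = 495 + \frac{242}{5} = \frac{2717}{5}$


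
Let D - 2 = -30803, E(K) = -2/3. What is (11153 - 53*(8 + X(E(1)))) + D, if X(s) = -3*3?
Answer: -19595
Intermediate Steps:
E(K) = -⅔ (E(K) = -2*⅓ = -⅔)
X(s) = -9
D = -30801 (D = 2 - 30803 = -30801)
(11153 - 53*(8 + X(E(1)))) + D = (11153 - 53*(8 - 9)) - 30801 = (11153 - 53*(-1)) - 30801 = (11153 + 53) - 30801 = 11206 - 30801 = -19595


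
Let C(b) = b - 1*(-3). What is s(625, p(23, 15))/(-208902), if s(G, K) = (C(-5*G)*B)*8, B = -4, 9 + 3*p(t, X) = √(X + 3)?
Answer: -49952/104451 ≈ -0.47823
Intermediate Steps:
p(t, X) = -3 + √(3 + X)/3 (p(t, X) = -3 + √(X + 3)/3 = -3 + √(3 + X)/3)
C(b) = 3 + b (C(b) = b + 3 = 3 + b)
s(G, K) = -96 + 160*G (s(G, K) = ((3 - 5*G)*(-4))*8 = (-12 + 20*G)*8 = -96 + 160*G)
s(625, p(23, 15))/(-208902) = (-96 + 160*625)/(-208902) = (-96 + 100000)*(-1/208902) = 99904*(-1/208902) = -49952/104451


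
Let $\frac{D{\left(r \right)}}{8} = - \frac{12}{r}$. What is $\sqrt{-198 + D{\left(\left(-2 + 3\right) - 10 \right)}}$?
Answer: $\frac{i \sqrt{1686}}{3} \approx 13.687 i$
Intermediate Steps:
$D{\left(r \right)} = - \frac{96}{r}$ ($D{\left(r \right)} = 8 \left(- \frac{12}{r}\right) = - \frac{96}{r}$)
$\sqrt{-198 + D{\left(\left(-2 + 3\right) - 10 \right)}} = \sqrt{-198 - \frac{96}{\left(-2 + 3\right) - 10}} = \sqrt{-198 - \frac{96}{1 - 10}} = \sqrt{-198 - \frac{96}{-9}} = \sqrt{-198 - - \frac{32}{3}} = \sqrt{-198 + \frac{32}{3}} = \sqrt{- \frac{562}{3}} = \frac{i \sqrt{1686}}{3}$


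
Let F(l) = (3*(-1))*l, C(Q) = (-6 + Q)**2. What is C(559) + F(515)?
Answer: 304264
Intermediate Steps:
F(l) = -3*l
C(559) + F(515) = (-6 + 559)**2 - 3*515 = 553**2 - 1545 = 305809 - 1545 = 304264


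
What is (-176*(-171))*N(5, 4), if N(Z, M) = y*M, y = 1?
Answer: 120384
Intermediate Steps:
N(Z, M) = M (N(Z, M) = 1*M = M)
(-176*(-171))*N(5, 4) = -176*(-171)*4 = 30096*4 = 120384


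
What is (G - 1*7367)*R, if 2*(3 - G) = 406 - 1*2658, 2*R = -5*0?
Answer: 0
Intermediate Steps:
R = 0 (R = (-5*0)/2 = (½)*0 = 0)
G = 1129 (G = 3 - (406 - 1*2658)/2 = 3 - (406 - 2658)/2 = 3 - ½*(-2252) = 3 + 1126 = 1129)
(G - 1*7367)*R = (1129 - 1*7367)*0 = (1129 - 7367)*0 = -6238*0 = 0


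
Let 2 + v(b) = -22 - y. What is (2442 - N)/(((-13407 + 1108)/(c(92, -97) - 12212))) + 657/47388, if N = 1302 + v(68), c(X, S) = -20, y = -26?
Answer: 219883266217/194275004 ≈ 1131.8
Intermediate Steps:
v(b) = 2 (v(b) = -2 + (-22 - 1*(-26)) = -2 + (-22 + 26) = -2 + 4 = 2)
N = 1304 (N = 1302 + 2 = 1304)
(2442 - N)/(((-13407 + 1108)/(c(92, -97) - 12212))) + 657/47388 = (2442 - 1*1304)/(((-13407 + 1108)/(-20 - 12212))) + 657/47388 = (2442 - 1304)/((-12299/(-12232))) + 657*(1/47388) = 1138/((-12299*(-1/12232))) + 219/15796 = 1138/(12299/12232) + 219/15796 = 1138*(12232/12299) + 219/15796 = 13920016/12299 + 219/15796 = 219883266217/194275004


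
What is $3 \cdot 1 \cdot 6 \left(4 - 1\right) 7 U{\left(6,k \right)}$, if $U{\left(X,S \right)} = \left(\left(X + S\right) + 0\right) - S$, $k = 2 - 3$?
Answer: $2268$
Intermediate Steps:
$k = -1$ ($k = 2 - 3 = -1$)
$U{\left(X,S \right)} = X$ ($U{\left(X,S \right)} = \left(\left(S + X\right) + 0\right) - S = \left(S + X\right) - S = X$)
$3 \cdot 1 \cdot 6 \left(4 - 1\right) 7 U{\left(6,k \right)} = 3 \cdot 1 \cdot 6 \left(4 - 1\right) 7 \cdot 6 = 3 \cdot 6 \cdot 3 \cdot 42 = 18 \cdot 3 \cdot 42 = 54 \cdot 42 = 2268$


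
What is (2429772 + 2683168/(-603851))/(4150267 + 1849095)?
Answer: 733608784402/1811360371531 ≈ 0.40500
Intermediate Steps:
(2429772 + 2683168/(-603851))/(4150267 + 1849095) = (2429772 + 2683168*(-1/603851))/5999362 = (2429772 - 2683168/603851)*(1/5999362) = (1467217568804/603851)*(1/5999362) = 733608784402/1811360371531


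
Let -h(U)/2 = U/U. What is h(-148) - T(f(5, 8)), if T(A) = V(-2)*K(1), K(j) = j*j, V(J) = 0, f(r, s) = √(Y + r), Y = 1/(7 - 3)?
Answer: -2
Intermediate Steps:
h(U) = -2 (h(U) = -2*U/U = -2*1 = -2)
Y = ¼ (Y = 1/4 = ¼ ≈ 0.25000)
f(r, s) = √(¼ + r)
K(j) = j²
T(A) = 0 (T(A) = 0*1² = 0*1 = 0)
h(-148) - T(f(5, 8)) = -2 - 1*0 = -2 + 0 = -2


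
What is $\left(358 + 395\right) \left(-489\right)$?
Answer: $-368217$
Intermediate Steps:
$\left(358 + 395\right) \left(-489\right) = 753 \left(-489\right) = -368217$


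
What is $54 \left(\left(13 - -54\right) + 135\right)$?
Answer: $10908$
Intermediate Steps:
$54 \left(\left(13 - -54\right) + 135\right) = 54 \left(\left(13 + 54\right) + 135\right) = 54 \left(67 + 135\right) = 54 \cdot 202 = 10908$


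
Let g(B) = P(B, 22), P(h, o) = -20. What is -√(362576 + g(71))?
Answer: -18*√1119 ≈ -602.13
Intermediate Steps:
g(B) = -20
-√(362576 + g(71)) = -√(362576 - 20) = -√362556 = -18*√1119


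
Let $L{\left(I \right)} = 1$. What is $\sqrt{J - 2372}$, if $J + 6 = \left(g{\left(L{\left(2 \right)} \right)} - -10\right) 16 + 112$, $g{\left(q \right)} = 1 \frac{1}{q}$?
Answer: $i \sqrt{2090} \approx 45.716 i$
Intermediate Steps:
$g{\left(q \right)} = \frac{1}{q}$
$J = 282$ ($J = -6 + \left(\left(1^{-1} - -10\right) 16 + 112\right) = -6 + \left(\left(1 + 10\right) 16 + 112\right) = -6 + \left(11 \cdot 16 + 112\right) = -6 + \left(176 + 112\right) = -6 + 288 = 282$)
$\sqrt{J - 2372} = \sqrt{282 - 2372} = \sqrt{-2090} = i \sqrt{2090}$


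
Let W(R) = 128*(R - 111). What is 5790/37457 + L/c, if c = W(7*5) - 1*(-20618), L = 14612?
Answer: 305187392/203953365 ≈ 1.4964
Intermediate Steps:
W(R) = -14208 + 128*R (W(R) = 128*(-111 + R) = -14208 + 128*R)
c = 10890 (c = (-14208 + 128*(7*5)) - 1*(-20618) = (-14208 + 128*35) + 20618 = (-14208 + 4480) + 20618 = -9728 + 20618 = 10890)
5790/37457 + L/c = 5790/37457 + 14612/10890 = 5790*(1/37457) + 14612*(1/10890) = 5790/37457 + 7306/5445 = 305187392/203953365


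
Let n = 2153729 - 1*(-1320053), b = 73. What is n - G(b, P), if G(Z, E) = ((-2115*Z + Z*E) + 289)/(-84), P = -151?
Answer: 97210853/28 ≈ 3.4718e+6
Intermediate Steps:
G(Z, E) = -289/84 + 705*Z/28 - E*Z/84 (G(Z, E) = ((-2115*Z + E*Z) + 289)*(-1/84) = (289 - 2115*Z + E*Z)*(-1/84) = -289/84 + 705*Z/28 - E*Z/84)
n = 3473782 (n = 2153729 + 1320053 = 3473782)
n - G(b, P) = 3473782 - (-289/84 + (705/28)*73 - 1/84*(-151)*73) = 3473782 - (-289/84 + 51465/28 + 11023/84) = 3473782 - 1*55043/28 = 3473782 - 55043/28 = 97210853/28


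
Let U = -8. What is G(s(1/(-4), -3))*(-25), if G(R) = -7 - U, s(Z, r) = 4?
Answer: -25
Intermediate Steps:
G(R) = 1 (G(R) = -7 - 1*(-8) = -7 + 8 = 1)
G(s(1/(-4), -3))*(-25) = 1*(-25) = -25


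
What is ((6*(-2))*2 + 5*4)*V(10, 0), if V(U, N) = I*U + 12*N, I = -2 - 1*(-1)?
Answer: 40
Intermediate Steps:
I = -1 (I = -2 + 1 = -1)
V(U, N) = -U + 12*N
((6*(-2))*2 + 5*4)*V(10, 0) = ((6*(-2))*2 + 5*4)*(-1*10 + 12*0) = (-12*2 + 20)*(-10 + 0) = (-24 + 20)*(-10) = -4*(-10) = 40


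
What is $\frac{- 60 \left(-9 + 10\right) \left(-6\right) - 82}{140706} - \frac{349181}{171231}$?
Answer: $- \frac{8180709928}{4015538181} \approx -2.0373$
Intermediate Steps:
$\frac{- 60 \left(-9 + 10\right) \left(-6\right) - 82}{140706} - \frac{349181}{171231} = \left(- 60 \cdot 1 \left(-6\right) - 82\right) \frac{1}{140706} - \frac{349181}{171231} = \left(\left(-60\right) \left(-6\right) - 82\right) \frac{1}{140706} - \frac{349181}{171231} = \left(360 - 82\right) \frac{1}{140706} - \frac{349181}{171231} = 278 \cdot \frac{1}{140706} - \frac{349181}{171231} = \frac{139}{70353} - \frac{349181}{171231} = - \frac{8180709928}{4015538181}$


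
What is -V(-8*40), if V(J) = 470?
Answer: -470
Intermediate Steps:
-V(-8*40) = -1*470 = -470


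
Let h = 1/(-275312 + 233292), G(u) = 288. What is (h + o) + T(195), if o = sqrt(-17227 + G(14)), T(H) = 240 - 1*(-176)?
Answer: 17480319/42020 + I*sqrt(16939) ≈ 416.0 + 130.15*I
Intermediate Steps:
T(H) = 416 (T(H) = 240 + 176 = 416)
o = I*sqrt(16939) (o = sqrt(-17227 + 288) = sqrt(-16939) = I*sqrt(16939) ≈ 130.15*I)
h = -1/42020 (h = 1/(-42020) = -1/42020 ≈ -2.3798e-5)
(h + o) + T(195) = (-1/42020 + I*sqrt(16939)) + 416 = 17480319/42020 + I*sqrt(16939)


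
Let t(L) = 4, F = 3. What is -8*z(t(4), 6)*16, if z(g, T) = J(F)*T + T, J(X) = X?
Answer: -3072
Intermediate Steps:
z(g, T) = 4*T (z(g, T) = 3*T + T = 4*T)
-8*z(t(4), 6)*16 = -32*6*16 = -8*24*16 = -192*16 = -3072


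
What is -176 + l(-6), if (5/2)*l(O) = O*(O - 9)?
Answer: -140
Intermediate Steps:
l(O) = 2*O*(-9 + O)/5 (l(O) = 2*(O*(O - 9))/5 = 2*(O*(-9 + O))/5 = 2*O*(-9 + O)/5)
-176 + l(-6) = -176 + (⅖)*(-6)*(-9 - 6) = -176 + (⅖)*(-6)*(-15) = -176 + 36 = -140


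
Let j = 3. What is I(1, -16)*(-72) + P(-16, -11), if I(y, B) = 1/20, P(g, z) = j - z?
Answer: 52/5 ≈ 10.400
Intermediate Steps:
P(g, z) = 3 - z
I(y, B) = 1/20
I(1, -16)*(-72) + P(-16, -11) = (1/20)*(-72) + (3 - 1*(-11)) = -18/5 + (3 + 11) = -18/5 + 14 = 52/5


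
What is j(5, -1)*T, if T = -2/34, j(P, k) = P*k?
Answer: 5/17 ≈ 0.29412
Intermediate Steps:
T = -1/17 (T = -2*1/34 = -1/17 ≈ -0.058824)
j(5, -1)*T = (5*(-1))*(-1/17) = -5*(-1/17) = 5/17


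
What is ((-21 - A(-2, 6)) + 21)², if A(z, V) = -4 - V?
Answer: 100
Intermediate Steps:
((-21 - A(-2, 6)) + 21)² = ((-21 - (-4 - 1*6)) + 21)² = ((-21 - (-4 - 6)) + 21)² = ((-21 - 1*(-10)) + 21)² = ((-21 + 10) + 21)² = (-11 + 21)² = 10² = 100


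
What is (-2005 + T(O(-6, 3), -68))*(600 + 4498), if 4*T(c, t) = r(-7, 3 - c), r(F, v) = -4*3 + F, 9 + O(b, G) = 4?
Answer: -20491411/2 ≈ -1.0246e+7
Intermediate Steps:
O(b, G) = -5 (O(b, G) = -9 + 4 = -5)
r(F, v) = -12 + F
T(c, t) = -19/4 (T(c, t) = (-12 - 7)/4 = (1/4)*(-19) = -19/4)
(-2005 + T(O(-6, 3), -68))*(600 + 4498) = (-2005 - 19/4)*(600 + 4498) = -8039/4*5098 = -20491411/2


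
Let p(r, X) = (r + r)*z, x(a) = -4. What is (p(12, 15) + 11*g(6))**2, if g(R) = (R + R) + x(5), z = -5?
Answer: 1024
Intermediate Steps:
p(r, X) = -10*r (p(r, X) = (r + r)*(-5) = (2*r)*(-5) = -10*r)
g(R) = -4 + 2*R (g(R) = (R + R) - 4 = 2*R - 4 = -4 + 2*R)
(p(12, 15) + 11*g(6))**2 = (-10*12 + 11*(-4 + 2*6))**2 = (-120 + 11*(-4 + 12))**2 = (-120 + 11*8)**2 = (-120 + 88)**2 = (-32)**2 = 1024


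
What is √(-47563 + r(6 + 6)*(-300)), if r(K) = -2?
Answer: I*√46963 ≈ 216.71*I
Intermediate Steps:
√(-47563 + r(6 + 6)*(-300)) = √(-47563 - 2*(-300)) = √(-47563 + 600) = √(-46963) = I*√46963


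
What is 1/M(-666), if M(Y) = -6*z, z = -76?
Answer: 1/456 ≈ 0.0021930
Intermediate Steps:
M(Y) = 456 (M(Y) = -6*(-76) = 456)
1/M(-666) = 1/456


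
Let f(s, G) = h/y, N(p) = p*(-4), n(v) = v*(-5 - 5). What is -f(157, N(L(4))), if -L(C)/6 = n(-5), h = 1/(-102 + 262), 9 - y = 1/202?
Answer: -101/145360 ≈ -0.00069483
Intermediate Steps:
y = 1817/202 (y = 9 - 1/202 = 1817/202 ≈ 8.9951)
n(v) = -10*v (n(v) = v*(-10) = -10*v)
h = 1/160 ≈ 0.0062500
L(C) = -300 (L(C) = -(-60)*(-5) = -6*50 = -300)
N(p) = -4*p
f(s, G) = 101/145360 (f(s, G) = 1/(160*(1817/202)) = (1/160)*(202/1817) = 101/145360)
-f(157, N(L(4))) = -1*101/145360 = -101/145360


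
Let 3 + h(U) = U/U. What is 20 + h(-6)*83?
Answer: -146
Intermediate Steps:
h(U) = -2 (h(U) = -3 + U/U = -3 + 1 = -2)
20 + h(-6)*83 = 20 - 2*83 = 20 - 166 = -146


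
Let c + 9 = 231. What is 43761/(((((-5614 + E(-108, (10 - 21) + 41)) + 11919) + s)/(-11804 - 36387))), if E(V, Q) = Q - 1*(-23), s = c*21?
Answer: -72720219/380 ≈ -1.9137e+5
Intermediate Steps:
c = 222 (c = -9 + 231 = 222)
s = 4662 (s = 222*21 = 4662)
E(V, Q) = 23 + Q (E(V, Q) = Q + 23 = 23 + Q)
43761/(((((-5614 + E(-108, (10 - 21) + 41)) + 11919) + s)/(-11804 - 36387))) = 43761/(((((-5614 + (23 + ((10 - 21) + 41))) + 11919) + 4662)/(-11804 - 36387))) = 43761/(((((-5614 + (23 + (-11 + 41))) + 11919) + 4662)/(-48191))) = 43761/(((((-5614 + (23 + 30)) + 11919) + 4662)*(-1/48191))) = 43761/(((((-5614 + 53) + 11919) + 4662)*(-1/48191))) = 43761/((((-5561 + 11919) + 4662)*(-1/48191))) = 43761/(((6358 + 4662)*(-1/48191))) = 43761/((11020*(-1/48191))) = 43761/(-11020/48191) = 43761*(-48191/11020) = -72720219/380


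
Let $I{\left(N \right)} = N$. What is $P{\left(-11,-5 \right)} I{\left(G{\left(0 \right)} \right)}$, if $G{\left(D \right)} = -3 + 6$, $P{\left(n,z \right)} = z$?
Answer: $-15$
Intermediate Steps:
$G{\left(D \right)} = 3$
$P{\left(-11,-5 \right)} I{\left(G{\left(0 \right)} \right)} = \left(-5\right) 3 = -15$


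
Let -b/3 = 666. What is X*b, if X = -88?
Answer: 175824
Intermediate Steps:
b = -1998 (b = -3*666 = -1998)
X*b = -88*(-1998) = 175824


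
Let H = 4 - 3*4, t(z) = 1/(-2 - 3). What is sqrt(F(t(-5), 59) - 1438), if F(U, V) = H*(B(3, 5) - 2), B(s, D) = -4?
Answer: I*sqrt(1390) ≈ 37.283*I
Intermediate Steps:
t(z) = -1/5 (t(z) = 1/(-5) = -1/5)
H = -8 (H = 4 - 12 = -8)
F(U, V) = 48 (F(U, V) = -8*(-4 - 2) = -8*(-6) = 48)
sqrt(F(t(-5), 59) - 1438) = sqrt(48 - 1438) = sqrt(-1390) = I*sqrt(1390)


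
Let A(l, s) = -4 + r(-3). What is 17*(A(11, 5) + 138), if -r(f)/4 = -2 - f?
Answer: 2210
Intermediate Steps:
r(f) = 8 + 4*f (r(f) = -4*(-2 - f) = 8 + 4*f)
A(l, s) = -8 (A(l, s) = -4 + (8 + 4*(-3)) = -4 + (8 - 12) = -4 - 4 = -8)
17*(A(11, 5) + 138) = 17*(-8 + 138) = 17*130 = 2210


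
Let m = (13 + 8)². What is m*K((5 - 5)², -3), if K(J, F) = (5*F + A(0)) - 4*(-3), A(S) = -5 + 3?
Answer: -2205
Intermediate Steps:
m = 441 (m = 21² = 441)
A(S) = -2
K(J, F) = 10 + 5*F (K(J, F) = (5*F - 2) - 4*(-3) = (-2 + 5*F) + 12 = 10 + 5*F)
m*K((5 - 5)², -3) = 441*(10 + 5*(-3)) = 441*(10 - 15) = 441*(-5) = -2205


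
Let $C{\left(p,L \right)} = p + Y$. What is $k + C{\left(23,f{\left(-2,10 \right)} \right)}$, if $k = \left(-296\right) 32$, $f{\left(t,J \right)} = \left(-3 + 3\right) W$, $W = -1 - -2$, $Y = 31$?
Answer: $-9418$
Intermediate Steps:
$W = 1$ ($W = -1 + 2 = 1$)
$f{\left(t,J \right)} = 0$ ($f{\left(t,J \right)} = \left(-3 + 3\right) 1 = 0 \cdot 1 = 0$)
$C{\left(p,L \right)} = 31 + p$ ($C{\left(p,L \right)} = p + 31 = 31 + p$)
$k = -9472$
$k + C{\left(23,f{\left(-2,10 \right)} \right)} = -9472 + \left(31 + 23\right) = -9472 + 54 = -9418$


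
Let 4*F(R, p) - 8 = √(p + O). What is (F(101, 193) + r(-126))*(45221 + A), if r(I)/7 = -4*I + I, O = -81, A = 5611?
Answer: 134603136 + 50832*√7 ≈ 1.3474e+8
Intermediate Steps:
F(R, p) = 2 + √(-81 + p)/4 (F(R, p) = 2 + √(p - 81)/4 = 2 + √(-81 + p)/4)
r(I) = -21*I (r(I) = 7*(-4*I + I) = 7*(-3*I) = -21*I)
(F(101, 193) + r(-126))*(45221 + A) = ((2 + √(-81 + 193)/4) - 21*(-126))*(45221 + 5611) = ((2 + √112/4) + 2646)*50832 = ((2 + (4*√7)/4) + 2646)*50832 = ((2 + √7) + 2646)*50832 = (2648 + √7)*50832 = 134603136 + 50832*√7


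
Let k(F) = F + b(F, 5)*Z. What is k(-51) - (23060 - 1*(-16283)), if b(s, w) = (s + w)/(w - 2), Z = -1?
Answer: -118136/3 ≈ -39379.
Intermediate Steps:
b(s, w) = (s + w)/(-2 + w)
k(F) = -5/3 + 2*F/3 (k(F) = F + ((F + 5)/(-2 + 5))*(-1) = F + ((5 + F)/3)*(-1) = F + (5/3 + F/3)*(-1) = F + (-5/3 - F/3) = -5/3 + 2*F/3)
k(-51) - (23060 - 1*(-16283)) = (-5/3 + (⅔)*(-51)) - (23060 - 1*(-16283)) = (-5/3 - 34) - (23060 + 16283) = -107/3 - 1*39343 = -107/3 - 39343 = -118136/3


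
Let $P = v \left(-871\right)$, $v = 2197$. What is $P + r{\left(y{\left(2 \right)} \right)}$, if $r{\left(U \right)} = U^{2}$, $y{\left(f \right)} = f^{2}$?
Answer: $-1913571$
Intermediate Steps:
$P = -1913587$ ($P = 2197 \left(-871\right) = -1913587$)
$P + r{\left(y{\left(2 \right)} \right)} = -1913587 + \left(2^{2}\right)^{2} = -1913587 + 4^{2} = -1913587 + 16 = -1913571$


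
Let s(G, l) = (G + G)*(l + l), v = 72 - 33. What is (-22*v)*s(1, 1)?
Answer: -3432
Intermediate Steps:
v = 39
s(G, l) = 4*G*l (s(G, l) = (2*G)*(2*l) = 4*G*l)
(-22*v)*s(1, 1) = (-22*39)*(4*1*1) = -858*4 = -3432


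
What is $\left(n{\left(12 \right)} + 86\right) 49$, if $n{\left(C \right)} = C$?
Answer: $4802$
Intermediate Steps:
$\left(n{\left(12 \right)} + 86\right) 49 = \left(12 + 86\right) 49 = 98 \cdot 49 = 4802$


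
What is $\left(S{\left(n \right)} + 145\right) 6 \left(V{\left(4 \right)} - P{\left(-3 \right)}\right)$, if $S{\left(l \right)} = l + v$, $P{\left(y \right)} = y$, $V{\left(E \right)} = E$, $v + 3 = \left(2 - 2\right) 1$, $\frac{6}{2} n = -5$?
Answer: $5894$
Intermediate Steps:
$n = - \frac{5}{3}$ ($n = \frac{1}{3} \left(-5\right) = - \frac{5}{3} \approx -1.6667$)
$v = -3$ ($v = -3 + \left(2 - 2\right) 1 = -3 + 0 \cdot 1 = -3 + 0 = -3$)
$S{\left(l \right)} = -3 + l$ ($S{\left(l \right)} = l - 3 = -3 + l$)
$\left(S{\left(n \right)} + 145\right) 6 \left(V{\left(4 \right)} - P{\left(-3 \right)}\right) = \left(\left(-3 - \frac{5}{3}\right) + 145\right) 6 \left(4 - -3\right) = \left(- \frac{14}{3} + 145\right) 6 \left(4 + 3\right) = \frac{421 \cdot 6 \cdot 7}{3} = \frac{421}{3} \cdot 42 = 5894$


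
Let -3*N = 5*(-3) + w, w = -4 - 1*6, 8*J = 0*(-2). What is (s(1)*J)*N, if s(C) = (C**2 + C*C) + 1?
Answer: 0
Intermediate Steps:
J = 0 (J = (0*(-2))/8 = (1/8)*0 = 0)
w = -10 (w = -4 - 6 = -10)
s(C) = 1 + 2*C**2 (s(C) = (C**2 + C**2) + 1 = 2*C**2 + 1 = 1 + 2*C**2)
N = 25/3 (N = -(5*(-3) - 10)/3 = -(-15 - 10)/3 = -1/3*(-25) = 25/3 ≈ 8.3333)
(s(1)*J)*N = ((1 + 2*1**2)*0)*(25/3) = ((1 + 2*1)*0)*(25/3) = ((1 + 2)*0)*(25/3) = (3*0)*(25/3) = 0*(25/3) = 0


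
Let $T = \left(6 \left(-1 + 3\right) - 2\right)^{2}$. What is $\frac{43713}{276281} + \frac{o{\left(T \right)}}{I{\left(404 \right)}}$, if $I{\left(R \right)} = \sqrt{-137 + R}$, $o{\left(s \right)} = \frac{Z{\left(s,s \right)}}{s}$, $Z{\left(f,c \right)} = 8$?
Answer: $\frac{43713}{276281} + \frac{2 \sqrt{267}}{6675} \approx 0.16312$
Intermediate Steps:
$T = 100$ ($T = \left(6 \cdot 2 - 2\right)^{2} = \left(12 - 2\right)^{2} = 10^{2} = 100$)
$o{\left(s \right)} = \frac{8}{s}$
$\frac{43713}{276281} + \frac{o{\left(T \right)}}{I{\left(404 \right)}} = \frac{43713}{276281} + \frac{8 \cdot \frac{1}{100}}{\sqrt{-137 + 404}} = 43713 \cdot \frac{1}{276281} + \frac{8 \cdot \frac{1}{100}}{\sqrt{267}} = \frac{43713}{276281} + \frac{2 \frac{\sqrt{267}}{267}}{25} = \frac{43713}{276281} + \frac{2 \sqrt{267}}{6675}$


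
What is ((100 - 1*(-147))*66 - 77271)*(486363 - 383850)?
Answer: -6250115097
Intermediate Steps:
((100 - 1*(-147))*66 - 77271)*(486363 - 383850) = ((100 + 147)*66 - 77271)*102513 = (247*66 - 77271)*102513 = (16302 - 77271)*102513 = -60969*102513 = -6250115097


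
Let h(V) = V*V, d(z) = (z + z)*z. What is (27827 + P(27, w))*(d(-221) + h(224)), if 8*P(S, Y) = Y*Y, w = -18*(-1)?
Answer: 4120432815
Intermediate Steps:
d(z) = 2*z² (d(z) = (2*z)*z = 2*z²)
h(V) = V²
w = 18
P(S, Y) = Y²/8 (P(S, Y) = (Y*Y)/8 = Y²/8)
(27827 + P(27, w))*(d(-221) + h(224)) = (27827 + (⅛)*18²)*(2*(-221)² + 224²) = (27827 + (⅛)*324)*(2*48841 + 50176) = (27827 + 81/2)*(97682 + 50176) = (55735/2)*147858 = 4120432815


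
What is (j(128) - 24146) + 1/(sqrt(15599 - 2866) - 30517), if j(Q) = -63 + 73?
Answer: -22477242714133/931274556 - sqrt(12733)/931274556 ≈ -24136.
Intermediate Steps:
j(Q) = 10
(j(128) - 24146) + 1/(sqrt(15599 - 2866) - 30517) = (10 - 24146) + 1/(sqrt(15599 - 2866) - 30517) = -24136 + 1/(sqrt(12733) - 30517) = -24136 + 1/(-30517 + sqrt(12733))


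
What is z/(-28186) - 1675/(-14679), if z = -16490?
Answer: 8507890/12168891 ≈ 0.69915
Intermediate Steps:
z/(-28186) - 1675/(-14679) = -16490/(-28186) - 1675/(-14679) = -16490*(-1/28186) - 1675*(-1/14679) = 485/829 + 1675/14679 = 8507890/12168891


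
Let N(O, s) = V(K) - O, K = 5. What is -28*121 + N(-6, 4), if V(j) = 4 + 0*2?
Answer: -3378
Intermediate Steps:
V(j) = 4 (V(j) = 4 + 0 = 4)
N(O, s) = 4 - O
-28*121 + N(-6, 4) = -28*121 + (4 - 1*(-6)) = -3388 + (4 + 6) = -3388 + 10 = -3378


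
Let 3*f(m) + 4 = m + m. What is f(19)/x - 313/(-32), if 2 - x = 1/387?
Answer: 382301/24736 ≈ 15.455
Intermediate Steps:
f(m) = -4/3 + 2*m/3 (f(m) = -4/3 + (m + m)/3 = -4/3 + (2*m)/3 = -4/3 + 2*m/3)
x = 773/387 (x = 2 - 1/387 = 773/387 ≈ 1.9974)
f(19)/x - 313/(-32) = (-4/3 + (⅔)*19)/(773/387) - 313/(-32) = (-4/3 + 38/3)*(387/773) - 313*(-1/32) = (34/3)*(387/773) + 313/32 = 4386/773 + 313/32 = 382301/24736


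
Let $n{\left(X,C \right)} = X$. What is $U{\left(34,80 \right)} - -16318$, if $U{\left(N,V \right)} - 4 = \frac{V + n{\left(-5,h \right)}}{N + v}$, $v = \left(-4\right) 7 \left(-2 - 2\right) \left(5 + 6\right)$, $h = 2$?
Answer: $\frac{6887909}{422} \approx 16322.0$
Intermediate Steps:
$v = 1232$ ($v = - 28 \left(\left(-4\right) 11\right) = \left(-28\right) \left(-44\right) = 1232$)
$U{\left(N,V \right)} = 4 + \frac{-5 + V}{1232 + N}$ ($U{\left(N,V \right)} = 4 + \frac{V - 5}{N + 1232} = 4 + \frac{-5 + V}{1232 + N}$)
$U{\left(34,80 \right)} - -16318 = \frac{4923 + 80 + 4 \cdot 34}{1232 + 34} - -16318 = \frac{4923 + 80 + 136}{1266} + 16318 = \frac{1}{1266} \cdot 5139 + 16318 = \frac{1713}{422} + 16318 = \frac{6887909}{422}$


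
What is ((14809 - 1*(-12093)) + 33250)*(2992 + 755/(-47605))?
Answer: 1713530835512/9521 ≈ 1.7997e+8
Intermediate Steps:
((14809 - 1*(-12093)) + 33250)*(2992 + 755/(-47605)) = ((14809 + 12093) + 33250)*(2992 + 755*(-1/47605)) = (26902 + 33250)*(2992 - 151/9521) = 60152*(28486681/9521) = 1713530835512/9521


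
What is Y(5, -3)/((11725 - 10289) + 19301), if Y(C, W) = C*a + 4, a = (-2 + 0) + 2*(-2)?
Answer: -26/20737 ≈ -0.0012538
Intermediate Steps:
a = -6 (a = -2 - 4 = -6)
Y(C, W) = 4 - 6*C (Y(C, W) = C*(-6) + 4 = -6*C + 4 = 4 - 6*C)
Y(5, -3)/((11725 - 10289) + 19301) = (4 - 6*5)/((11725 - 10289) + 19301) = (4 - 30)/(1436 + 19301) = -26/20737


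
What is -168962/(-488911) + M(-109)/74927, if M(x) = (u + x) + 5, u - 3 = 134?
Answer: 12675949837/36632634497 ≈ 0.34603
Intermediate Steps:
u = 137 (u = 3 + 134 = 137)
M(x) = 142 + x (M(x) = (137 + x) + 5 = 142 + x)
-168962/(-488911) + M(-109)/74927 = -168962/(-488911) + (142 - 109)/74927 = -168962*(-1/488911) + 33*(1/74927) = 168962/488911 + 33/74927 = 12675949837/36632634497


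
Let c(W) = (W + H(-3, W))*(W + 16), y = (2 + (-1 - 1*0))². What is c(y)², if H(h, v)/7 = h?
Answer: 115600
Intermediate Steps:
H(h, v) = 7*h
y = 1 (y = (2 + (-1 + 0))² = (2 - 1)² = 1² = 1)
c(W) = (-21 + W)*(16 + W) (c(W) = (W + 7*(-3))*(W + 16) = (W - 21)*(16 + W) = (-21 + W)*(16 + W))
c(y)² = (-336 + 1² - 5*1)² = (-336 + 1 - 5)² = (-340)² = 115600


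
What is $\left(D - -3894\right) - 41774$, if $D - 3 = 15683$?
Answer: $-22194$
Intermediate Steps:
$D = 15686$ ($D = 3 + 15683 = 15686$)
$\left(D - -3894\right) - 41774 = \left(15686 - -3894\right) - 41774 = \left(15686 + 3894\right) - 41774 = 19580 - 41774 = -22194$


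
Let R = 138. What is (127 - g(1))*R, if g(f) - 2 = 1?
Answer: 17112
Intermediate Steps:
g(f) = 3 (g(f) = 2 + 1 = 3)
(127 - g(1))*R = (127 - 1*3)*138 = (127 - 3)*138 = 124*138 = 17112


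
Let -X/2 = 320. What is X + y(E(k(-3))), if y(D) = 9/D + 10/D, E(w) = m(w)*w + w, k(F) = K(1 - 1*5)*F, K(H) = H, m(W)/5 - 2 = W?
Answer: -545261/852 ≈ -639.98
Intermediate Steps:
m(W) = 10 + 5*W
k(F) = -4*F (k(F) = (1 - 1*5)*F = (1 - 5)*F = -4*F)
E(w) = w + w*(10 + 5*w) (E(w) = (10 + 5*w)*w + w = w*(10 + 5*w) + w = w + w*(10 + 5*w))
X = -640 (X = -2*320 = -640)
y(D) = 19/D
X + y(E(k(-3))) = -640 + 19/(((-4*(-3))*(11 + 5*(-4*(-3))))) = -640 + 19/((12*(11 + 5*12))) = -640 + 19/((12*(11 + 60))) = -640 + 19/((12*71)) = -640 + 19/852 = -545261/852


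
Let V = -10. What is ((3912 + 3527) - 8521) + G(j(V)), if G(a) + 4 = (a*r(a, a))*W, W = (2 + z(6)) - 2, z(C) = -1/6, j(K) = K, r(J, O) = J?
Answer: -3308/3 ≈ -1102.7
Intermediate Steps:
z(C) = -⅙ (z(C) = -1*⅙ = -⅙)
W = -⅙ (W = (2 - ⅙) - 2 = 11/6 - 2 = -⅙ ≈ -0.16667)
G(a) = -4 - a²/6 (G(a) = -4 + (a*a)*(-⅙) = -4 + a²*(-⅙) = -4 - a²/6)
((3912 + 3527) - 8521) + G(j(V)) = ((3912 + 3527) - 8521) + (-4 - ⅙*(-10)²) = (7439 - 8521) + (-4 - ⅙*100) = -1082 + (-4 - 50/3) = -1082 - 62/3 = -3308/3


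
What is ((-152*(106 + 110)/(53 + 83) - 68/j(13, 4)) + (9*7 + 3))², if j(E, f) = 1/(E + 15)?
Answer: 1249622500/289 ≈ 4.3240e+6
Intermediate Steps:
j(E, f) = 1/(15 + E)
((-152*(106 + 110)/(53 + 83) - 68/j(13, 4)) + (9*7 + 3))² = ((-152*(106 + 110)/(53 + 83) - 68/(1/(15 + 13))) + (9*7 + 3))² = ((-152/(136/216) - 68/(1/28)) + (63 + 3))² = ((-152/(136*(1/216)) - 68/1/28) + 66)² = ((-152/17/27 - 68*28) + 66)² = ((-152*27/17 - 1904) + 66)² = ((-4104/17 - 1904) + 66)² = (-36472/17 + 66)² = (-35350/17)² = 1249622500/289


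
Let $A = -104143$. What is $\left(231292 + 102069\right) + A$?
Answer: $229218$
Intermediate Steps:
$\left(231292 + 102069\right) + A = \left(231292 + 102069\right) - 104143 = 333361 - 104143 = 229218$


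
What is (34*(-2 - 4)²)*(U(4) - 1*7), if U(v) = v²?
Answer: 11016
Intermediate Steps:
(34*(-2 - 4)²)*(U(4) - 1*7) = (34*(-2 - 4)²)*(4² - 1*7) = (34*(-6)²)*(16 - 7) = (34*36)*9 = 1224*9 = 11016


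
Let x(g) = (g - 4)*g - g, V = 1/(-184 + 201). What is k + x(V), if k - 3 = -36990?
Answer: -10689327/289 ≈ -36987.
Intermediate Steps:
V = 1/17 ≈ 0.058824
x(g) = -g + g*(-4 + g) (x(g) = (-4 + g)*g - g = g*(-4 + g) - g = -g + g*(-4 + g))
k = -36987 (k = 3 - 36990 = -36987)
k + x(V) = -36987 + (-5 + 1/17)/17 = -36987 + (1/17)*(-84/17) = -36987 - 84/289 = -10689327/289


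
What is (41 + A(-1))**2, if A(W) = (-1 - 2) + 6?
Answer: 1936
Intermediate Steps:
A(W) = 3 (A(W) = -3 + 6 = 3)
(41 + A(-1))**2 = (41 + 3)**2 = 44**2 = 1936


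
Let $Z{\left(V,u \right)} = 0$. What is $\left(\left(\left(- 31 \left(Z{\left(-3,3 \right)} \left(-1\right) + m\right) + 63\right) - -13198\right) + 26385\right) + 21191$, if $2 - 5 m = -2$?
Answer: $\frac{304061}{5} \approx 60812.0$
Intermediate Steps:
$m = \frac{4}{5}$ ($m = \frac{2}{5} - - \frac{2}{5} = \frac{2}{5} + \frac{2}{5} = \frac{4}{5} \approx 0.8$)
$\left(\left(\left(- 31 \left(Z{\left(-3,3 \right)} \left(-1\right) + m\right) + 63\right) - -13198\right) + 26385\right) + 21191 = \left(\left(\left(- 31 \left(0 \left(-1\right) + \frac{4}{5}\right) + 63\right) - -13198\right) + 26385\right) + 21191 = \left(\left(\left(- 31 \left(0 + \frac{4}{5}\right) + 63\right) + 13198\right) + 26385\right) + 21191 = \left(\left(\left(\left(-31\right) \frac{4}{5} + 63\right) + 13198\right) + 26385\right) + 21191 = \left(\left(\left(- \frac{124}{5} + 63\right) + 13198\right) + 26385\right) + 21191 = \left(\left(\frac{191}{5} + 13198\right) + 26385\right) + 21191 = \left(\frac{66181}{5} + 26385\right) + 21191 = \frac{198106}{5} + 21191 = \frac{304061}{5}$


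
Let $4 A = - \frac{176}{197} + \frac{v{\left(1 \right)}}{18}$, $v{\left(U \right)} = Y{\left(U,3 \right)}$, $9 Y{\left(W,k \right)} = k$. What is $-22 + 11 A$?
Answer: $- \frac{1038521}{42552} \approx -24.406$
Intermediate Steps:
$Y{\left(W,k \right)} = \frac{k}{9}$
$v{\left(U \right)} = \frac{1}{3}$ ($v{\left(U \right)} = \frac{1}{9} \cdot 3 = \frac{1}{3}$)
$A = - \frac{9307}{42552}$ ($A = \frac{- \frac{176}{197} + \frac{1}{3 \cdot 18}}{4} = \frac{\left(-176\right) \frac{1}{197} + \frac{1}{3} \cdot \frac{1}{18}}{4} = \frac{- \frac{176}{197} + \frac{1}{54}}{4} = \frac{1}{4} \left(- \frac{9307}{10638}\right) = - \frac{9307}{42552} \approx -0.21872$)
$-22 + 11 A = -22 + 11 \left(- \frac{9307}{42552}\right) = -22 - \frac{102377}{42552} = - \frac{1038521}{42552}$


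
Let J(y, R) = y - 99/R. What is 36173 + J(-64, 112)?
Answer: 4044109/112 ≈ 36108.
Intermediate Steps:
J(y, R) = y - 99/R
36173 + J(-64, 112) = 36173 + (-64 - 99/112) = 36173 - 7267/112 = 4044109/112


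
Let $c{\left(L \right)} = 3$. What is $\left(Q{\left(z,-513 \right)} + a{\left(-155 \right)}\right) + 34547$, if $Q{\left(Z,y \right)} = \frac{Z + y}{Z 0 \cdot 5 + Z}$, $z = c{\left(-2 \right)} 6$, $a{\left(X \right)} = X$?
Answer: $\frac{68729}{2} \approx 34365.0$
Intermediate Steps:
$z = 18$ ($z = 3 \cdot 6 = 18$)
$Q{\left(Z,y \right)} = \frac{Z + y}{Z}$ ($Q{\left(Z,y \right)} = \frac{Z + y}{0 \cdot 5 + Z} = \frac{Z + y}{0 + Z} = \frac{Z + y}{Z}$)
$\left(Q{\left(z,-513 \right)} + a{\left(-155 \right)}\right) + 34547 = \left(\frac{18 - 513}{18} - 155\right) + 34547 = \left(\frac{1}{18} \left(-495\right) - 155\right) + 34547 = \left(- \frac{55}{2} - 155\right) + 34547 = - \frac{365}{2} + 34547 = \frac{68729}{2}$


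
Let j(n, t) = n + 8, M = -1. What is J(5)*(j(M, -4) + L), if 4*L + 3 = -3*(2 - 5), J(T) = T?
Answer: 85/2 ≈ 42.500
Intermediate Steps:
j(n, t) = 8 + n
L = 3/2 (L = -¾ + (-3*(2 - 5))/4 = -¾ + (-3*(-3))/4 = -¾ + (¼)*9 = -¾ + 9/4 = 3/2 ≈ 1.5000)
J(5)*(j(M, -4) + L) = 5*((8 - 1) + 3/2) = 5*(7 + 3/2) = 5*(17/2) = 85/2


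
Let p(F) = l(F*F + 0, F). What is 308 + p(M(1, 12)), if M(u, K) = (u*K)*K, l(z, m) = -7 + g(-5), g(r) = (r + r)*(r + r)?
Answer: 401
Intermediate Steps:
g(r) = 4*r² (g(r) = (2*r)*(2*r) = 4*r²)
l(z, m) = 93 (l(z, m) = -7 + 4*(-5)² = -7 + 4*25 = -7 + 100 = 93)
M(u, K) = u*K² (M(u, K) = (K*u)*K = u*K²)
p(F) = 93
308 + p(M(1, 12)) = 308 + 93 = 401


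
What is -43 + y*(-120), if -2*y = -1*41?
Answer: -2503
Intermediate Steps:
y = 41/2 (y = -(-1)*41/2 = -½*(-41) = 41/2 ≈ 20.500)
-43 + y*(-120) = -43 + (41/2)*(-120) = -43 - 2460 = -2503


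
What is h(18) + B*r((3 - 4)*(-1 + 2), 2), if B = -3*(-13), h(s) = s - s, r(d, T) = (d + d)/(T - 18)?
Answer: 39/8 ≈ 4.8750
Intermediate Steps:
r(d, T) = 2*d/(-18 + T) (r(d, T) = (2*d)/(-18 + T) = 2*d/(-18 + T))
h(s) = 0
B = 39
h(18) + B*r((3 - 4)*(-1 + 2), 2) = 0 + 39*(2*((3 - 4)*(-1 + 2))/(-18 + 2)) = 0 + 39*(2*(-1*1)/(-16)) = 0 + 39*(2*(-1)*(-1/16)) = 0 + 39*(⅛) = 0 + 39/8 = 39/8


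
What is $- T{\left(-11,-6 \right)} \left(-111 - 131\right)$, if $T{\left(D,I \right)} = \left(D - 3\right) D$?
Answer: $37268$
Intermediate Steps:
$T{\left(D,I \right)} = D \left(-3 + D\right)$ ($T{\left(D,I \right)} = \left(-3 + D\right) D = D \left(-3 + D\right)$)
$- T{\left(-11,-6 \right)} \left(-111 - 131\right) = - - 11 \left(-3 - 11\right) \left(-111 - 131\right) = - \left(-11\right) \left(-14\right) \left(-242\right) = - 154 \left(-242\right) = \left(-1\right) \left(-37268\right) = 37268$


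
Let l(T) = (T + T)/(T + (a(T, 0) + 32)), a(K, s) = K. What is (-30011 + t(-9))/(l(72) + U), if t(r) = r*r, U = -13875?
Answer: 164615/76308 ≈ 2.1572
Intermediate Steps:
t(r) = r²
l(T) = 2*T/(32 + 2*T) (l(T) = (T + T)/(T + (T + 32)) = (2*T)/(T + (32 + T)) = (2*T)/(32 + 2*T) = 2*T/(32 + 2*T))
(-30011 + t(-9))/(l(72) + U) = (-30011 + (-9)²)/(72/(16 + 72) - 13875) = (-30011 + 81)/(72/88 - 13875) = -29930/(72*(1/88) - 13875) = -29930/(9/11 - 13875) = -29930/(-152616/11) = -29930*(-11/152616) = 164615/76308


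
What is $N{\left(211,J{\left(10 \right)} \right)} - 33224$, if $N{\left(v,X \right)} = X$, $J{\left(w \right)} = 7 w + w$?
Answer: $-33144$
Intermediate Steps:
$J{\left(w \right)} = 8 w$
$N{\left(211,J{\left(10 \right)} \right)} - 33224 = 8 \cdot 10 - 33224 = 80 - 33224 = -33144$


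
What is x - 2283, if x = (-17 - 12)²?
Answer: -1442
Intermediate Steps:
x = 841 (x = (-29)² = 841)
x - 2283 = 841 - 2283 = -1442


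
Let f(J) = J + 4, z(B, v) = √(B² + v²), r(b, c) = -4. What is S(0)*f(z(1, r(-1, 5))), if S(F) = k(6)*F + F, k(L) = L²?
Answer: 0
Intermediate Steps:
S(F) = 37*F (S(F) = 6²*F + F = 36*F + F = 37*F)
f(J) = 4 + J
S(0)*f(z(1, r(-1, 5))) = (37*0)*(4 + √(1² + (-4)²)) = 0*(4 + √(1 + 16)) = 0*(4 + √17) = 0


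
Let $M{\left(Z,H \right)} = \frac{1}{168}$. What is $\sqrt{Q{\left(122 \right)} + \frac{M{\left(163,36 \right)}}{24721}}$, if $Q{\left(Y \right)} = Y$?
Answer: $\frac{\sqrt{526078402661994}}{2076564} \approx 11.045$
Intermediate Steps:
$M{\left(Z,H \right)} = \frac{1}{168}$
$\sqrt{Q{\left(122 \right)} + \frac{M{\left(163,36 \right)}}{24721}} = \sqrt{122 + \frac{1}{168 \cdot 24721}} = \sqrt{122 + \frac{1}{168} \cdot \frac{1}{24721}} = \sqrt{122 + \frac{1}{4153128}} = \sqrt{\frac{506681617}{4153128}} = \frac{\sqrt{526078402661994}}{2076564}$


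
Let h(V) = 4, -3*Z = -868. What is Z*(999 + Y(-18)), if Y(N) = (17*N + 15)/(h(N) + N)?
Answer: 295058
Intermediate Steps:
Z = 868/3 (Z = -⅓*(-868) = 868/3 ≈ 289.33)
Y(N) = (15 + 17*N)/(4 + N) (Y(N) = (17*N + 15)/(4 + N) = (15 + 17*N)/(4 + N))
Z*(999 + Y(-18)) = 868*(999 + (15 + 17*(-18))/(4 - 18))/3 = 868*(999 + (15 - 306)/(-14))/3 = 868*(999 - 1/14*(-291))/3 = 868*(999 + 291/14)/3 = (868/3)*(14277/14) = 295058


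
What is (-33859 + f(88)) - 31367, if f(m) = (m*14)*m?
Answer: 43190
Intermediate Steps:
f(m) = 14*m² (f(m) = (14*m)*m = 14*m²)
(-33859 + f(88)) - 31367 = (-33859 + 14*88²) - 31367 = (-33859 + 14*7744) - 31367 = (-33859 + 108416) - 31367 = 74557 - 31367 = 43190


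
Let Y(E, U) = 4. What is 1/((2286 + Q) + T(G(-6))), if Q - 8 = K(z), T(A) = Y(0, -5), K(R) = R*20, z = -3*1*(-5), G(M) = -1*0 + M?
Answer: 1/2598 ≈ 0.00038491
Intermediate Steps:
G(M) = M (G(M) = 0 + M = M)
z = 15 (z = -3*(-5) = 15)
K(R) = 20*R
T(A) = 4
Q = 308 (Q = 8 + 20*15 = 8 + 300 = 308)
1/((2286 + Q) + T(G(-6))) = 1/((2286 + 308) + 4) = 1/(2594 + 4) = 1/2598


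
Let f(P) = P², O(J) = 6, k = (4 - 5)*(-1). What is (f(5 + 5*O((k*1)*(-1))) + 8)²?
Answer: 1520289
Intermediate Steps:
k = 1 (k = -1*(-1) = 1)
(f(5 + 5*O((k*1)*(-1))) + 8)² = ((5 + 5*6)² + 8)² = ((5 + 30)² + 8)² = (35² + 8)² = (1225 + 8)² = 1233² = 1520289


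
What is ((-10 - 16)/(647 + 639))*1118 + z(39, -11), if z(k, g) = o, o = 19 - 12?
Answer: -10033/643 ≈ -15.603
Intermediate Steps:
o = 7
z(k, g) = 7
((-10 - 16)/(647 + 639))*1118 + z(39, -11) = ((-10 - 16)/(647 + 639))*1118 + 7 = -26/1286*1118 + 7 = -26*1/1286*1118 + 7 = -13/643*1118 + 7 = -14534/643 + 7 = -10033/643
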